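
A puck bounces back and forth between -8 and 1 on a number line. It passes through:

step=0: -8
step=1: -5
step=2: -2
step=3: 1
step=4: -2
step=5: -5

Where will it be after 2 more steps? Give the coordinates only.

The value travels 3 per step and bounces off the walls at -8 and 1.
  step 6: -5 → -8
  step 7: -8 → -5

-5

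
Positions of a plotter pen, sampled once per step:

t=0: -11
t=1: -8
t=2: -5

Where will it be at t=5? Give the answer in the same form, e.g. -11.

4

Constant displacement of +3 per step.
step 3: -5 + 3 → -2
step 4: -2 + 3 → 1
step 5: 1 + 3 → 4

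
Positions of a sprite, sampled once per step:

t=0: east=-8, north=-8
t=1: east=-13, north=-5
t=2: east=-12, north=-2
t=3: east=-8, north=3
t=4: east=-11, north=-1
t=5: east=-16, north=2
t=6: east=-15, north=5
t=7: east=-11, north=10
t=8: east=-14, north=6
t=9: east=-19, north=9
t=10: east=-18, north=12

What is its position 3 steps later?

east=-22, north=16

Differencing gives (-5, +3), (+1, +3), (+4, +5), (-3, -4), (-5, +3), (+1, +3), (+4, +5), (-3, -4), (-5, +3), (+1, +3). This is the pattern (-5, +3), (+1, +3), (+4, +5), (-3, -4) repeated.
step 11: apply (+4, +5) → east=-14, north=17
step 12: apply (-3, -4) → east=-17, north=13
step 13: apply (-5, +3) → east=-22, north=16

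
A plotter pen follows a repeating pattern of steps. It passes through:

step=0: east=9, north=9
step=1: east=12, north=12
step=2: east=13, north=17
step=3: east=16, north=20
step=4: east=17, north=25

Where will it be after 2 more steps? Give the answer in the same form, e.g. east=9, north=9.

Differencing gives (+3, +3), (+1, +5), (+3, +3), (+1, +5). This is the pattern (+3, +3), (+1, +5) repeated.
step 5: apply (+3, +3) → east=20, north=28
step 6: apply (+1, +5) → east=21, north=33

east=21, north=33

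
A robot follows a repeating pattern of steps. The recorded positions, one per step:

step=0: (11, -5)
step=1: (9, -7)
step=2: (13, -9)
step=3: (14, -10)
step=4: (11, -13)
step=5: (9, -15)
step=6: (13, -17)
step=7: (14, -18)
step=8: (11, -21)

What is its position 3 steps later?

Step-to-step displacements: (-2, -2), (+4, -2), (+1, -1), (-3, -3), (-2, -2), (+4, -2), (+1, -1), (-3, -3) — a repeating cycle of length 4.
step 9: apply (-2, -2) → (9, -23)
step 10: apply (+4, -2) → (13, -25)
step 11: apply (+1, -1) → (14, -26)

(14, -26)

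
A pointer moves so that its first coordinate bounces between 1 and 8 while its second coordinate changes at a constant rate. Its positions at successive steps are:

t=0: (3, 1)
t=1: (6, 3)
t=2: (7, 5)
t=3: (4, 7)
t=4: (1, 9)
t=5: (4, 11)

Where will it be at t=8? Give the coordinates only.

(3, 17)

The first coordinate reflects between 1 and 8, moving 3 per step.
  step 6: 4 → 7
  step 7: 7 → 6
  step 8: 6 → 3
The second coordinate changes by +2 each step: at step 8 it is 17.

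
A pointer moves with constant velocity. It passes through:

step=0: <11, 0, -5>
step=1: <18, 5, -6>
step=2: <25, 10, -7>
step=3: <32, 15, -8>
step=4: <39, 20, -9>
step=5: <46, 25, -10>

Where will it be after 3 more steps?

<67, 40, -13>

Each step adds <+7, +5, -1> to the position.
step 6: <46, 25, -10> + <+7, +5, -1> → <53, 30, -11>
step 7: <53, 30, -11> + <+7, +5, -1> → <60, 35, -12>
step 8: <60, 35, -12> + <+7, +5, -1> → <67, 40, -13>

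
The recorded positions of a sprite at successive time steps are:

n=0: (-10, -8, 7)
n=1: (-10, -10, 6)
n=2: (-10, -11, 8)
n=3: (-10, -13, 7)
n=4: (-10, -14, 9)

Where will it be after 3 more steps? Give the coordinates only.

(-10, -19, 9)

The moves between consecutive positions are (+0, -2, -1), (+0, -1, +2), (+0, -2, -1), (+0, -1, +2); they repeat the 2-cycle [(+0, -2, -1), (+0, -1, +2)].
step 5: apply (+0, -2, -1) → (-10, -16, 8)
step 6: apply (+0, -1, +2) → (-10, -17, 10)
step 7: apply (+0, -2, -1) → (-10, -19, 9)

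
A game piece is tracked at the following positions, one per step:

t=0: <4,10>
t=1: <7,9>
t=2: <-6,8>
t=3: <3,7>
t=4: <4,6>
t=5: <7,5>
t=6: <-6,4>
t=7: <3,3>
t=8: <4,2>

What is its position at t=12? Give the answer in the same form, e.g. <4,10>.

<4,-2>

First: cycles through 4, 7, -6, 3 every 4 steps. Step 12 lands at position 0 of the cycle → 4.
Second: linear, -1 per step → -2 at step 12.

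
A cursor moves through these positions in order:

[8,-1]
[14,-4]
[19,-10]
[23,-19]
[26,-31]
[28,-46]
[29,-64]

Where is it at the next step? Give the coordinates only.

Successive displacements: [+6,-3], [+5,-6], [+4,-9], [+3,-12], [+2,-15], [+1,-18] — each changes by [-1,-3].
step 7: [29,-64] + [+0,-21] → [29,-85]

[29,-85]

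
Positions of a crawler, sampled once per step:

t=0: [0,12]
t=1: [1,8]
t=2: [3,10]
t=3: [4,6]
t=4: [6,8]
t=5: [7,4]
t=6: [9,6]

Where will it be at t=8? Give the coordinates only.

[12,4]

Differencing gives [+1,-4], [+2,+2], [+1,-4], [+2,+2], [+1,-4], [+2,+2]. This is the pattern [+1,-4], [+2,+2] repeated.
step 7: apply [+1,-4] → [10,2]
step 8: apply [+2,+2] → [12,4]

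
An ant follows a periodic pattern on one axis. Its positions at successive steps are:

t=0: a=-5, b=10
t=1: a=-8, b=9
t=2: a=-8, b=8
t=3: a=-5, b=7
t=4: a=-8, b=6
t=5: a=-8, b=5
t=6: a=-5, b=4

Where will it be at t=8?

a=-8, b=2

A: cycles through -5, -8, -8 every 3 steps. Step 8 lands at position 2 of the cycle → -8.
B: linear, -1 per step → 2 at step 8.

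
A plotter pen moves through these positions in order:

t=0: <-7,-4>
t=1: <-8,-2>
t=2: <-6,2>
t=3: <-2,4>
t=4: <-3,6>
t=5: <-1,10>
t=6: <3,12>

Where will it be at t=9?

<8,20>

The moves between consecutive positions are <-1,+2>, <+2,+4>, <+4,+2>, <-1,+2>, <+2,+4>, <+4,+2>; they repeat the 3-cycle [<-1,+2>, <+2,+4>, <+4,+2>].
step 7: apply <-1,+2> → <2,14>
step 8: apply <+2,+4> → <4,18>
step 9: apply <+4,+2> → <8,20>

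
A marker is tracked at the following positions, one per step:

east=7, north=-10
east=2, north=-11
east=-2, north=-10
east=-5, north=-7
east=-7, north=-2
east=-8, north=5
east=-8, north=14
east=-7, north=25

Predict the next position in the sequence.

east=-5, north=38

Taking differences between consecutive positions: (-5,-1), (-4,+1), (-3,+3), (-2,+5), (-1,+7), (+0,+9), (+1,+11). These grow by (+1,+2) each step.
step 8: east=-7, north=25 + (+2,+13) → east=-5, north=38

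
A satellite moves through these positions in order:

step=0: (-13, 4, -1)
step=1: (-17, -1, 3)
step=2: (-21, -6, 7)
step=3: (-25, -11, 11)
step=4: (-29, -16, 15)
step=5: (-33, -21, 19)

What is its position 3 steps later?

Each step adds (-4, -5, +4) to the position.
step 6: (-33, -21, 19) + (-4, -5, +4) → (-37, -26, 23)
step 7: (-37, -26, 23) + (-4, -5, +4) → (-41, -31, 27)
step 8: (-41, -31, 27) + (-4, -5, +4) → (-45, -36, 31)

(-45, -36, 31)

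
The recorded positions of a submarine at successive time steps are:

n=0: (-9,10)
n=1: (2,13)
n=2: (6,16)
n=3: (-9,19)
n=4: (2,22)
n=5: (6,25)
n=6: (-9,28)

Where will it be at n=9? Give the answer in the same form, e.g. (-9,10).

First: cycles through -9, 2, 6 every 3 steps. Step 9 lands at position 0 of the cycle → -9.
Second: linear, +3 per step → 37 at step 9.

(-9,37)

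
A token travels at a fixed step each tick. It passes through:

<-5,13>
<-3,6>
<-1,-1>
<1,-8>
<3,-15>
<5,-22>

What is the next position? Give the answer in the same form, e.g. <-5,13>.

The position changes by <+2,-7> every step.
step 6: <5,-22> + <+2,-7> → <7,-29>

<7,-29>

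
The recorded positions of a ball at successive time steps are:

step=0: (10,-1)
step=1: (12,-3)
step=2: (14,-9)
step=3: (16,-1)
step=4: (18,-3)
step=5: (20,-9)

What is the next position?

First: linear, +2 per step → 22 at step 6.
Second: cycles through -1, -3, -9 every 3 steps. Step 6 lands at position 0 of the cycle → -1.

(22,-1)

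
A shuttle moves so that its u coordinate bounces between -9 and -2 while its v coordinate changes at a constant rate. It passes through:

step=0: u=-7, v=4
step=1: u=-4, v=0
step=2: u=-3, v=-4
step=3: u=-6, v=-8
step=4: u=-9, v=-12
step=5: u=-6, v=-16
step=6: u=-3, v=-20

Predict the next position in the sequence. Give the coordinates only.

u=-4, v=-24

The u coordinate reflects between -9 and -2, moving 3 per step.
  step 7: -3 → -4
The v coordinate changes by -4 each step: at step 7 it is -24.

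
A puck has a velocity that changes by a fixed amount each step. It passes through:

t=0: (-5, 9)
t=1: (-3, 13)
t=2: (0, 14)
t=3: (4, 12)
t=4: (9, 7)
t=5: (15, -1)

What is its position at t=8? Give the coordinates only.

(39, -43)

First differences are (+2, +4), (+3, +1), (+4, -2), (+5, -5), (+6, -8); their common second difference is (+1, -3) (constant acceleration).
step 6: (15, -1) + (+7, -11) → (22, -12)
step 7: (22, -12) + (+8, -14) → (30, -26)
step 8: (30, -26) + (+9, -17) → (39, -43)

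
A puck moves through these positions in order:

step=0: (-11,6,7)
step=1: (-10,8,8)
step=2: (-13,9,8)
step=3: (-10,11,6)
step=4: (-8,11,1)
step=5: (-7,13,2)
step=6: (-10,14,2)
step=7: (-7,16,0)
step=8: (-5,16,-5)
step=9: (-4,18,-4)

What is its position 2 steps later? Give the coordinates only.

Step-to-step displacements: (+1,+2,+1), (-3,+1,+0), (+3,+2,-2), (+2,+0,-5), (+1,+2,+1), (-3,+1,+0), (+3,+2,-2), (+2,+0,-5), (+1,+2,+1) — a repeating cycle of length 4.
step 10: apply (-3,+1,+0) → (-7,19,-4)
step 11: apply (+3,+2,-2) → (-4,21,-6)

(-4,21,-6)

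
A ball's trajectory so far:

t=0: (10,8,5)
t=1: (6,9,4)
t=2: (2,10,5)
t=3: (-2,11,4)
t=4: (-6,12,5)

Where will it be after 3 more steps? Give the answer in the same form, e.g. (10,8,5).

The first coordinate changes by -4 each step, so at step 7 it is 10 + 7·(-4) = -18.
The second coordinate changes by +1 each step, so at step 7 it is 8 + 7·(1) = 15.
The third coordinate repeats the cycle [5, 4] with period 2; step 7 mod 2 = 1, giving 4.

(-18,15,4)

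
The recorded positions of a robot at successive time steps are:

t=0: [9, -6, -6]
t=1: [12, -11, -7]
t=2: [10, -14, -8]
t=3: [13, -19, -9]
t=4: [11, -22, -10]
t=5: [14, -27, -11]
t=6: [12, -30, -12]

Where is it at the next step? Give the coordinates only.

Step-to-step displacements: [+3, -5, -1], [-2, -3, -1], [+3, -5, -1], [-2, -3, -1], [+3, -5, -1], [-2, -3, -1] — a repeating cycle of length 2.
step 7: apply [+3, -5, -1] → [15, -35, -13]

[15, -35, -13]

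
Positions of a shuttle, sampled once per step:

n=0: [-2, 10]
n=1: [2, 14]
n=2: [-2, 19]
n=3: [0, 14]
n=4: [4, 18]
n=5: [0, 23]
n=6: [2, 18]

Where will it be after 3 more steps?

[4, 22]

Differencing gives [+4, +4], [-4, +5], [+2, -5], [+4, +4], [-4, +5], [+2, -5]. This is the pattern [+4, +4], [-4, +5], [+2, -5] repeated.
step 7: apply [+4, +4] → [6, 22]
step 8: apply [-4, +5] → [2, 27]
step 9: apply [+2, -5] → [4, 22]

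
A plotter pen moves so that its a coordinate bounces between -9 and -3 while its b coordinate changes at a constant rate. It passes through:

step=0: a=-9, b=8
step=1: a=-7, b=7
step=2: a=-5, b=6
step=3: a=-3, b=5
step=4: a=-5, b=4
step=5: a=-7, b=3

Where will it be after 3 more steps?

a=-5, b=0

The a coordinate travels 2 per step and bounces off the walls at -9 and -3.
  step 6: -7 → -9
  step 7: -9 → -7
  step 8: -7 → -5
The b coordinate changes by -1 each step: at step 8 it is 0.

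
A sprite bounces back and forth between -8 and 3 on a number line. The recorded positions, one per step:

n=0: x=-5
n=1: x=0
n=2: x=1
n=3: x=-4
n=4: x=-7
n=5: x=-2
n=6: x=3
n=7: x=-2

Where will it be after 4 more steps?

x=0

The value reflects between -8 and 3, moving 5 per step.
  step 8: -2 → -7
  step 9: -7 → -4
  step 10: -4 → 1
  step 11: 1 → 0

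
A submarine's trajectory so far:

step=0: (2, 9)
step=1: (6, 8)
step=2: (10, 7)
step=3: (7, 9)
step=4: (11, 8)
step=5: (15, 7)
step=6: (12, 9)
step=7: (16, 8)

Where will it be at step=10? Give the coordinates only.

The moves between consecutive positions are (+4, -1), (+4, -1), (-3, +2), (+4, -1), (+4, -1), (-3, +2), (+4, -1); they repeat the 3-cycle [(+4, -1), (+4, -1), (-3, +2)].
step 8: apply (+4, -1) → (20, 7)
step 9: apply (-3, +2) → (17, 9)
step 10: apply (+4, -1) → (21, 8)

(21, 8)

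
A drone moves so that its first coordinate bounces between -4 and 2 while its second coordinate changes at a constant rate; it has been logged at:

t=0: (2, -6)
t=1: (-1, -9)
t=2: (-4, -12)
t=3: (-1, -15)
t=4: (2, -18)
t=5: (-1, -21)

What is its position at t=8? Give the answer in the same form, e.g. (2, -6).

The first coordinate reflects between -4 and 2, moving 3 per step.
  step 6: -1 → -4
  step 7: -4 → -1
  step 8: -1 → 2
The second coordinate changes by -3 each step: at step 8 it is -30.

(2, -30)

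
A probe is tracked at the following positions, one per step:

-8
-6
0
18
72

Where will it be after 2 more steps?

The jumps are +2, +6, +18, +54 — a geometric progression with ratio 3.
step 5: 72 + 162 → 234
step 6: 234 + 486 → 720

720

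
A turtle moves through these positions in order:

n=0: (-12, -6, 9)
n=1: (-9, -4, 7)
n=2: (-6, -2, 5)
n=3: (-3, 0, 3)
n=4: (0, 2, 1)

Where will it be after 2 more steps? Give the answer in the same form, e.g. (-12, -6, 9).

(6, 6, -3)

Each step adds (+3, +2, -2) to the position.
step 5: (0, 2, 1) + (+3, +2, -2) → (3, 4, -1)
step 6: (3, 4, -1) + (+3, +2, -2) → (6, 6, -3)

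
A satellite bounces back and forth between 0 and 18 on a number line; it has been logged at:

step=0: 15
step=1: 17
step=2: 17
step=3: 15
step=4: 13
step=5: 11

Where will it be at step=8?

5

The value reflects between 0 and 18, moving 2 per step.
  step 6: 11 → 9
  step 7: 9 → 7
  step 8: 7 → 5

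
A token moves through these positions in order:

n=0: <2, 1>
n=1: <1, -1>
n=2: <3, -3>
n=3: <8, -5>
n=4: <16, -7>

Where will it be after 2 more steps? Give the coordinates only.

<41, -11>

Taking differences between consecutive positions: <-1, -2>, <+2, -2>, <+5, -2>, <+8, -2>. These grow by <+3, +0> each step.
step 5: <16, -7> + <+11, -2> → <27, -9>
step 6: <27, -9> + <+14, -2> → <41, -11>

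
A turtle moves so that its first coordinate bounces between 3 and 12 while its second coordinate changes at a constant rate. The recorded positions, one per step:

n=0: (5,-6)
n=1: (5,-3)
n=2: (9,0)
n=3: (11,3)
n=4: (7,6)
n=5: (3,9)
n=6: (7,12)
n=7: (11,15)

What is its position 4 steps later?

(9,27)

The first coordinate reflects between 3 and 12, moving 4 per step.
  step 8: 11 → 9
  step 9: 9 → 5
  step 10: 5 → 5
  step 11: 5 → 9
The second coordinate changes by +3 each step: at step 11 it is 27.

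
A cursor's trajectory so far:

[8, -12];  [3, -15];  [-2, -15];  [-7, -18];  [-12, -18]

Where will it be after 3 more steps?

Step-to-step displacements: [-5, -3], [-5, +0], [-5, -3], [-5, +0] — a repeating cycle of length 2.
step 5: apply [-5, -3] → [-17, -21]
step 6: apply [-5, +0] → [-22, -21]
step 7: apply [-5, -3] → [-27, -24]

[-27, -24]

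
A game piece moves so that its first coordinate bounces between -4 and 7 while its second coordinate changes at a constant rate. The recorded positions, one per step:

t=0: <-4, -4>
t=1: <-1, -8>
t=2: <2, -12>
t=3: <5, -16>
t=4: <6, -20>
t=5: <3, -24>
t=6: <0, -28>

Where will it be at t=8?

<-2, -36>

The first coordinate reflects between -4 and 7, moving 3 per step.
  step 7: 0 → -3
  step 8: -3 → -2
The second coordinate changes by -4 each step: at step 8 it is -36.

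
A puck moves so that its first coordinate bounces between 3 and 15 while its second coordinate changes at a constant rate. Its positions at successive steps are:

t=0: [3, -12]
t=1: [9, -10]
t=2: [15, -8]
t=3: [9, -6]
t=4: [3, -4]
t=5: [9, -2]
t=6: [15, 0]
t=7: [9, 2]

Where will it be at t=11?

[9, 10]

The first coordinate travels 6 per step and bounces off the walls at 3 and 15.
  step 8: 9 → 3
  step 9: 3 → 9
  step 10: 9 → 15
  step 11: 15 → 9
The second coordinate changes by +2 each step: at step 11 it is 10.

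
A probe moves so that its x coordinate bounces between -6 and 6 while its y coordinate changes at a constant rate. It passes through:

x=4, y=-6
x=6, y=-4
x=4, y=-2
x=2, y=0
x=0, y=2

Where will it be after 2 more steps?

x=-4, y=6

The x coordinate travels 2 per step and bounces off the walls at -6 and 6.
  step 5: 0 → -2
  step 6: -2 → -4
The y coordinate changes by +2 each step: at step 6 it is 6.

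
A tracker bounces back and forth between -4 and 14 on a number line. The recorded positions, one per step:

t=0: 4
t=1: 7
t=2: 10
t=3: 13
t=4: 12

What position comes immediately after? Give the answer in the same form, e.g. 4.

The value travels 3 per step and bounces off the walls at -4 and 14.
  step 5: 12 → 9

9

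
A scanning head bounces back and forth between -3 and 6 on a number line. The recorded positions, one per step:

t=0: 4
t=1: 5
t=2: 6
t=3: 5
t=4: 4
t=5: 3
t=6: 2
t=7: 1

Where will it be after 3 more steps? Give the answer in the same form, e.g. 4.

-2

The value travels 1 per step and bounces off the walls at -3 and 6.
  step 8: 1 → 0
  step 9: 0 → -1
  step 10: -1 → -2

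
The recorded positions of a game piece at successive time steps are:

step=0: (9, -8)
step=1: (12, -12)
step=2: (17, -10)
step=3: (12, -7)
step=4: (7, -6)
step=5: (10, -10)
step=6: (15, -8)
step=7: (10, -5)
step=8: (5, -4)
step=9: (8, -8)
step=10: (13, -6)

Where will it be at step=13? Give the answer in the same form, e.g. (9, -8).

The moves between consecutive positions are (+3, -4), (+5, +2), (-5, +3), (-5, +1), (+3, -4), (+5, +2), (-5, +3), (-5, +1), (+3, -4), (+5, +2); they repeat the 4-cycle [(+3, -4), (+5, +2), (-5, +3), (-5, +1)].
step 11: apply (-5, +3) → (8, -3)
step 12: apply (-5, +1) → (3, -2)
step 13: apply (+3, -4) → (6, -6)

(6, -6)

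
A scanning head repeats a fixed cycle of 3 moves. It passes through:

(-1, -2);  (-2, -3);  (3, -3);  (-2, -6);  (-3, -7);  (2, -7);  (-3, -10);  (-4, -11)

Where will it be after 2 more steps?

The moves between consecutive positions are (-1, -1), (+5, +0), (-5, -3), (-1, -1), (+5, +0), (-5, -3), (-1, -1); they repeat the 3-cycle [(-1, -1), (+5, +0), (-5, -3)].
step 8: apply (+5, +0) → (1, -11)
step 9: apply (-5, -3) → (-4, -14)

(-4, -14)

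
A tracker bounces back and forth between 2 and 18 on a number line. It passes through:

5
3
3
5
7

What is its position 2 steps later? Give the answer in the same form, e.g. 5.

The value travels 2 per step and bounces off the walls at 2 and 18.
  step 5: 7 → 9
  step 6: 9 → 11

11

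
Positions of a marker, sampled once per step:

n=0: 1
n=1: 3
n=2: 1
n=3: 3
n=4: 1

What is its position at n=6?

1

Consecutive displacements +2, -2, +2, -2 scale by a factor of -1 each step.
step 5: 1 + 2 → 3
step 6: 3 − 2 → 1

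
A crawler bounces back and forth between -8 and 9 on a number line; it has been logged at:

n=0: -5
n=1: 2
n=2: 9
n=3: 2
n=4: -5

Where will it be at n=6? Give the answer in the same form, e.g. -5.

The value reflects between -8 and 9, moving 7 per step.
  step 5: -5 → -4
  step 6: -4 → 3

3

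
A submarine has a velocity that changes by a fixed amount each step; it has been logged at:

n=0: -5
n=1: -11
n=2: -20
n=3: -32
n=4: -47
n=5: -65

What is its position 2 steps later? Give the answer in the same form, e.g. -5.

-110

First differences are -6, -9, -12, -15, -18; their common second difference is -3 (constant acceleration).
step 6: -65 − 21 → -86
step 7: -86 − 24 → -110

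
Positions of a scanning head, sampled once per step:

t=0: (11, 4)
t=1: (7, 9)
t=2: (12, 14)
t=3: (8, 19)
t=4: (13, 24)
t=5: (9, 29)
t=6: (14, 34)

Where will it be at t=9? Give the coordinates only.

The moves between consecutive positions are (-4, +5), (+5, +5), (-4, +5), (+5, +5), (-4, +5), (+5, +5); they repeat the 2-cycle [(-4, +5), (+5, +5)].
step 7: apply (-4, +5) → (10, 39)
step 8: apply (+5, +5) → (15, 44)
step 9: apply (-4, +5) → (11, 49)

(11, 49)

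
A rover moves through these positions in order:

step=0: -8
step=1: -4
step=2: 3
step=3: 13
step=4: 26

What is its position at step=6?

61

Taking differences between consecutive positions: +4, +7, +10, +13. These grow by +3 each step.
step 5: 26 + 16 → 42
step 6: 42 + 19 → 61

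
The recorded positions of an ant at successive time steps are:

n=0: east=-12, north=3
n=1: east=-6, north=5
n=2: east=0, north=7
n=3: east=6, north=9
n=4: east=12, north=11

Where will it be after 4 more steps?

east=36, north=19

The position changes by (+6, +2) every step.
step 5: east=12, north=11 + (+6, +2) → east=18, north=13
step 6: east=18, north=13 + (+6, +2) → east=24, north=15
step 7: east=24, north=15 + (+6, +2) → east=30, north=17
step 8: east=30, north=17 + (+6, +2) → east=36, north=19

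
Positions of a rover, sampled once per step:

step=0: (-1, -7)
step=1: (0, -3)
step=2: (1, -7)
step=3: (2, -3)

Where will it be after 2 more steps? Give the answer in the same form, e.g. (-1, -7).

First: linear, +1 per step → 4 at step 5.
Second: cycles through -7, -3 every 2 steps. Step 5 lands at position 1 of the cycle → -3.

(4, -3)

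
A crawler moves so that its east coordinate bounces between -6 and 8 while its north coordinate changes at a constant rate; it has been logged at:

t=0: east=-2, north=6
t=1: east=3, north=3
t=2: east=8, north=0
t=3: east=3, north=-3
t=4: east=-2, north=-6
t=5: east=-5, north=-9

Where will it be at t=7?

The east coordinate travels 5 per step and bounces off the walls at -6 and 8.
  step 6: -5 → 0
  step 7: 0 → 5
The north coordinate changes by -3 each step: at step 7 it is -15.

east=5, north=-15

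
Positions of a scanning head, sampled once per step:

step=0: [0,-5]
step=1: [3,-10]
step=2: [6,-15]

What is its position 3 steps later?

Constant displacement of [+3,-5] per step.
step 3: [6,-15] + [+3,-5] → [9,-20]
step 4: [9,-20] + [+3,-5] → [12,-25]
step 5: [12,-25] + [+3,-5] → [15,-30]

[15,-30]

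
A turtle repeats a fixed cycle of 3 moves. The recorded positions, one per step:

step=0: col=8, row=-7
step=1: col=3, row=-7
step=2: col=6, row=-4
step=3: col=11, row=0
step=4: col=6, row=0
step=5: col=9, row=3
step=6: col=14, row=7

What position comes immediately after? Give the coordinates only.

Step-to-step displacements: (-5, +0), (+3, +3), (+5, +4), (-5, +0), (+3, +3), (+5, +4) — a repeating cycle of length 3.
step 7: apply (-5, +0) → col=9, row=7

col=9, row=7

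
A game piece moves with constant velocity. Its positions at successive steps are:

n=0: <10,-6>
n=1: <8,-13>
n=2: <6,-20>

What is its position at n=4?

Constant displacement of <-2,-7> per step.
step 3: <6,-20> + <-2,-7> → <4,-27>
step 4: <4,-27> + <-2,-7> → <2,-34>

<2,-34>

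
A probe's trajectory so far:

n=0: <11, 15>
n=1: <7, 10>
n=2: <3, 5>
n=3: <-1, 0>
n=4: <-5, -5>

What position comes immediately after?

Each step adds <-4, -5> to the position.
step 5: <-5, -5> + <-4, -5> → <-9, -10>

<-9, -10>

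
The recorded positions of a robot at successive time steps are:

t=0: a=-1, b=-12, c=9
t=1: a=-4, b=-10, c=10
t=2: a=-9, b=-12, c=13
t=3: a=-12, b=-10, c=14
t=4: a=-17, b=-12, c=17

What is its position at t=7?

a=-28, b=-10, c=22

Differencing gives (-3, +2, +1), (-5, -2, +3), (-3, +2, +1), (-5, -2, +3). This is the pattern (-3, +2, +1), (-5, -2, +3) repeated.
step 5: apply (-3, +2, +1) → a=-20, b=-10, c=18
step 6: apply (-5, -2, +3) → a=-25, b=-12, c=21
step 7: apply (-3, +2, +1) → a=-28, b=-10, c=22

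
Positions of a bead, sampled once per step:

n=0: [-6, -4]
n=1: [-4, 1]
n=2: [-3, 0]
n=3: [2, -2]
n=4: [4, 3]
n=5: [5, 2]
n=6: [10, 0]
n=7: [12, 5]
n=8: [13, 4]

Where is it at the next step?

[18, 2]

The moves between consecutive positions are [+2, +5], [+1, -1], [+5, -2], [+2, +5], [+1, -1], [+5, -2], [+2, +5], [+1, -1]; they repeat the 3-cycle [[+2, +5], [+1, -1], [+5, -2]].
step 9: apply [+5, -2] → [18, 2]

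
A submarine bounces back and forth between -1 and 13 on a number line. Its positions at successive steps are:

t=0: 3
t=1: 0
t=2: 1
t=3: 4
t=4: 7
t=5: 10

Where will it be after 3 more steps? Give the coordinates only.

7

The value reflects between -1 and 13, moving 3 per step.
  step 6: 10 → 13
  step 7: 13 → 10
  step 8: 10 → 7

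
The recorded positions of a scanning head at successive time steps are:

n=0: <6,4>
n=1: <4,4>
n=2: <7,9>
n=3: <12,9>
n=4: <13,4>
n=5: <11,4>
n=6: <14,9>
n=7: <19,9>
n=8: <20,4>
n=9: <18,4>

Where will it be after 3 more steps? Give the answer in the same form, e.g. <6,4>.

Step-to-step displacements: <-2,+0>, <+3,+5>, <+5,+0>, <+1,-5>, <-2,+0>, <+3,+5>, <+5,+0>, <+1,-5>, <-2,+0> — a repeating cycle of length 4.
step 10: apply <+3,+5> → <21,9>
step 11: apply <+5,+0> → <26,9>
step 12: apply <+1,-5> → <27,4>

<27,4>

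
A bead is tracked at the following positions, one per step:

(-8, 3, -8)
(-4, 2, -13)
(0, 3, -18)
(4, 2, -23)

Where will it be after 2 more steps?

(12, 2, -33)

First: linear, +4 per step → 12 at step 5.
Second: cycles through 3, 2 every 2 steps. Step 5 lands at position 1 of the cycle → 2.
Third: linear, -5 per step → -33 at step 5.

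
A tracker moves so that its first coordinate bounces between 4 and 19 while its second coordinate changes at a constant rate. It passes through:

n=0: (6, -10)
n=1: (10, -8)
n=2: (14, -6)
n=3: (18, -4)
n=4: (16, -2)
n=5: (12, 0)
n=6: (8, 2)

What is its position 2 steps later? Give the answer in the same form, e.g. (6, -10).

The first coordinate travels 4 per step and bounces off the walls at 4 and 19.
  step 7: 8 → 4
  step 8: 4 → 8
The second coordinate changes by +2 each step: at step 8 it is 6.

(8, 6)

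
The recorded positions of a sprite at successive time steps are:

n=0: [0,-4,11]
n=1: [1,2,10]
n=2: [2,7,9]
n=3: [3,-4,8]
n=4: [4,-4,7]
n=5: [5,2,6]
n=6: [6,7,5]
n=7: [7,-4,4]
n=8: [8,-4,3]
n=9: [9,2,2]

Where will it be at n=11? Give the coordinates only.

The first coordinate changes by +1 each step, so at step 11 it is 0 + 11·(1) = 11.
The second coordinate repeats the cycle [-4, 2, 7, -4] with period 4; step 11 mod 4 = 3, giving -4.
The third coordinate changes by -1 each step, so at step 11 it is 11 + 11·(-1) = 0.

[11,-4,0]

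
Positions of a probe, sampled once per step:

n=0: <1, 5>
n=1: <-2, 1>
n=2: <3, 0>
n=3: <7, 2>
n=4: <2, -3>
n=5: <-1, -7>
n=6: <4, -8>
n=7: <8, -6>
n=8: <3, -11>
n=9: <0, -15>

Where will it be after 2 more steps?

Differencing gives <-3, -4>, <+5, -1>, <+4, +2>, <-5, -5>, <-3, -4>, <+5, -1>, <+4, +2>, <-5, -5>, <-3, -4>. This is the pattern <-3, -4>, <+5, -1>, <+4, +2>, <-5, -5> repeated.
step 10: apply <+5, -1> → <5, -16>
step 11: apply <+4, +2> → <9, -14>

<9, -14>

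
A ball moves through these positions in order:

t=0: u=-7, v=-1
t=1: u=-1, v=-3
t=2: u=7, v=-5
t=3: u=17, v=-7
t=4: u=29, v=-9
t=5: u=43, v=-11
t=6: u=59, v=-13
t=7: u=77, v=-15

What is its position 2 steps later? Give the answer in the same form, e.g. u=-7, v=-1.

u=119, v=-19

Successive displacements: (+6, -2), (+8, -2), (+10, -2), (+12, -2), (+14, -2), (+16, -2), (+18, -2) — each changes by (+2, +0).
step 8: u=77, v=-15 + (+20, -2) → u=97, v=-17
step 9: u=97, v=-17 + (+22, -2) → u=119, v=-19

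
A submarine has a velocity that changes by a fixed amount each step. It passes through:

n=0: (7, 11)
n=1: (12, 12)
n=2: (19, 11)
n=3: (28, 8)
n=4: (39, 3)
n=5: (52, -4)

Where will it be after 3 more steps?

(103, -37)

Taking differences between consecutive positions: (+5, +1), (+7, -1), (+9, -3), (+11, -5), (+13, -7). These grow by (+2, -2) each step.
step 6: (52, -4) + (+15, -9) → (67, -13)
step 7: (67, -13) + (+17, -11) → (84, -24)
step 8: (84, -24) + (+19, -13) → (103, -37)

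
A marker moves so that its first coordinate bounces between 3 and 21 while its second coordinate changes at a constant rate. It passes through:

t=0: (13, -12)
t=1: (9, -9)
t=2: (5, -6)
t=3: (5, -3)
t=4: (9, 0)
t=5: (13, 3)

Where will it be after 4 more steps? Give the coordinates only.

(13, 15)

The first coordinate travels 4 per step and bounces off the walls at 3 and 21.
  step 6: 13 → 17
  step 7: 17 → 21
  step 8: 21 → 17
  step 9: 17 → 13
The second coordinate changes by +3 each step: at step 9 it is 15.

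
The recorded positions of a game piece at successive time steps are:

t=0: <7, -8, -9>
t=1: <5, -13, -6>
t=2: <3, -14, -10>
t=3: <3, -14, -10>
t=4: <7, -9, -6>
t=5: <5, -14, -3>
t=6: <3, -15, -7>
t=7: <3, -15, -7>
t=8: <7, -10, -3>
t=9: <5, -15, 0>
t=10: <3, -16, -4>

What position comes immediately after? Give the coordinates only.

The moves between consecutive positions are <-2, -5, +3>, <-2, -1, -4>, <+0, +0, +0>, <+4, +5, +4>, <-2, -5, +3>, <-2, -1, -4>, <+0, +0, +0>, <+4, +5, +4>, <-2, -5, +3>, <-2, -1, -4>; they repeat the 4-cycle [<-2, -5, +3>, <-2, -1, -4>, <+0, +0, +0>, <+4, +5, +4>].
step 11: apply <+0, +0, +0> → <3, -16, -4>

<3, -16, -4>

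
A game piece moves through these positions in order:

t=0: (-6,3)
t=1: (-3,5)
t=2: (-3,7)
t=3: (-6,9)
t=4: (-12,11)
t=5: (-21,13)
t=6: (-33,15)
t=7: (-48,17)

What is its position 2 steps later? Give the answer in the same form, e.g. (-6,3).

(-87,21)

Successive displacements: (+3,+2), (+0,+2), (-3,+2), (-6,+2), (-9,+2), (-12,+2), (-15,+2) — each changes by (-3,+0).
step 8: (-48,17) + (-18,+2) → (-66,19)
step 9: (-66,19) + (-21,+2) → (-87,21)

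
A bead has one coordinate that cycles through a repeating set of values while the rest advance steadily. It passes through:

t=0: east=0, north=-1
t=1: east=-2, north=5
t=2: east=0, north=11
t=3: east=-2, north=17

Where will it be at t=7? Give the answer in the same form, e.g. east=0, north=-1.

The east coordinate repeats the cycle [0, -2] with period 2; step 7 mod 2 = 1, giving -2.
The north coordinate changes by +6 each step, so at step 7 it is -1 + 7·(6) = 41.

east=-2, north=41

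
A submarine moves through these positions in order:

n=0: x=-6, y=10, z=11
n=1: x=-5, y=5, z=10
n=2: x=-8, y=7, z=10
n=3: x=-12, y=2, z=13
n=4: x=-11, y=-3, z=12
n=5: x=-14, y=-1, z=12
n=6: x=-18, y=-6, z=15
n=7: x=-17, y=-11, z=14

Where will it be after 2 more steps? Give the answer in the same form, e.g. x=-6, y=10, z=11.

The moves between consecutive positions are (+1, -5, -1), (-3, +2, +0), (-4, -5, +3), (+1, -5, -1), (-3, +2, +0), (-4, -5, +3), (+1, -5, -1); they repeat the 3-cycle [(+1, -5, -1), (-3, +2, +0), (-4, -5, +3)].
step 8: apply (-3, +2, +0) → x=-20, y=-9, z=14
step 9: apply (-4, -5, +3) → x=-24, y=-14, z=17

x=-24, y=-14, z=17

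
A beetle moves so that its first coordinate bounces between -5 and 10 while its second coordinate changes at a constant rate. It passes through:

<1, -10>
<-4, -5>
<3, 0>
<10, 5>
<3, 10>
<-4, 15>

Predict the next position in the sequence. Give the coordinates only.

The first coordinate travels 7 per step and bounces off the walls at -5 and 10.
  step 6: -4 → 1
The second coordinate changes by +5 each step: at step 6 it is 20.

<1, 20>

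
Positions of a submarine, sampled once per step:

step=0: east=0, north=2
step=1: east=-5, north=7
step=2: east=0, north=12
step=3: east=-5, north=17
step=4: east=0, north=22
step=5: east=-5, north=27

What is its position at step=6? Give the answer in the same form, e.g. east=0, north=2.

East: cycles through 0, -5 every 2 steps. Step 6 lands at position 0 of the cycle → 0.
North: linear, +5 per step → 32 at step 6.

east=0, north=32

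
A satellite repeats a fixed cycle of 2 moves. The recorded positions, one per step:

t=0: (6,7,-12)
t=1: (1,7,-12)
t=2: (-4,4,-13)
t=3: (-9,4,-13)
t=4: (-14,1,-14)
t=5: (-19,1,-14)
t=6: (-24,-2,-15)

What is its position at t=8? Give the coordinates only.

(-34,-5,-16)

The moves between consecutive positions are (-5,+0,+0), (-5,-3,-1), (-5,+0,+0), (-5,-3,-1), (-5,+0,+0), (-5,-3,-1); they repeat the 2-cycle [(-5,+0,+0), (-5,-3,-1)].
step 7: apply (-5,+0,+0) → (-29,-2,-15)
step 8: apply (-5,-3,-1) → (-34,-5,-16)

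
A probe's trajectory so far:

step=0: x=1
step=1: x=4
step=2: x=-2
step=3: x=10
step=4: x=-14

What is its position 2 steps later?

x=-62

Consecutive displacements +3, -6, +12, -24 scale by a factor of -2 each step.
step 5: -14 + 48 → x=34
step 6: 34 − 96 → x=-62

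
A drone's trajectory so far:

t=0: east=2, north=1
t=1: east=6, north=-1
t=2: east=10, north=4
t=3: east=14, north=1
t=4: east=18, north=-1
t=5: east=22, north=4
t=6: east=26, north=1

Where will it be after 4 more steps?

East: linear, +4 per step → 42 at step 10.
North: cycles through 1, -1, 4 every 3 steps. Step 10 lands at position 1 of the cycle → -1.

east=42, north=-1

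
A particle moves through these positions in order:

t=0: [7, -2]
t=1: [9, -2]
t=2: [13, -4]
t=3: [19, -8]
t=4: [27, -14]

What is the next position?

Taking differences between consecutive positions: [+2, +0], [+4, -2], [+6, -4], [+8, -6]. These grow by [+2, -2] each step.
step 5: [27, -14] + [+10, -8] → [37, -22]

[37, -22]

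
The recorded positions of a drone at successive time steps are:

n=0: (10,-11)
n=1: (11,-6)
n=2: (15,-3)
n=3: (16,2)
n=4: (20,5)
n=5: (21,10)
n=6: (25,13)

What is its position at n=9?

(31,26)

Step-to-step displacements: (+1,+5), (+4,+3), (+1,+5), (+4,+3), (+1,+5), (+4,+3) — a repeating cycle of length 2.
step 7: apply (+1,+5) → (26,18)
step 8: apply (+4,+3) → (30,21)
step 9: apply (+1,+5) → (31,26)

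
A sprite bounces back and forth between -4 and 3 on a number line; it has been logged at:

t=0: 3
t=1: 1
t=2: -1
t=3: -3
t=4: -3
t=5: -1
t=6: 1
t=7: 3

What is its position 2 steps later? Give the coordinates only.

The value reflects between -4 and 3, moving 2 per step.
  step 8: 3 → 1
  step 9: 1 → -1

-1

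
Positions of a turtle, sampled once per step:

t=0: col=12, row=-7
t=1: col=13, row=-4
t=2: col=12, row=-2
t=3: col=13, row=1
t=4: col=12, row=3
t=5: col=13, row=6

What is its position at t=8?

col=12, row=13

Differencing gives (+1, +3), (-1, +2), (+1, +3), (-1, +2), (+1, +3). This is the pattern (+1, +3), (-1, +2) repeated.
step 6: apply (-1, +2) → col=12, row=8
step 7: apply (+1, +3) → col=13, row=11
step 8: apply (-1, +2) → col=12, row=13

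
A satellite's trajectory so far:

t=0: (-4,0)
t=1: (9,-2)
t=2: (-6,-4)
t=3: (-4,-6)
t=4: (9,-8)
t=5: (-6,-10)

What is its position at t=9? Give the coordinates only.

The first coordinate repeats the cycle [-4, 9, -6] with period 3; step 9 mod 3 = 0, giving -4.
The second coordinate changes by -2 each step, so at step 9 it is 0 + 9·(-2) = -18.

(-4,-18)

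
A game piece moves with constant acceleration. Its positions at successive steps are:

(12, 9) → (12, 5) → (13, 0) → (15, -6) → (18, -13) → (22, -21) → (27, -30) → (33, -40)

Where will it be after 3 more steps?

Successive displacements: (+0, -4), (+1, -5), (+2, -6), (+3, -7), (+4, -8), (+5, -9), (+6, -10) — each changes by (+1, -1).
step 8: (33, -40) + (+7, -11) → (40, -51)
step 9: (40, -51) + (+8, -12) → (48, -63)
step 10: (48, -63) + (+9, -13) → (57, -76)

(57, -76)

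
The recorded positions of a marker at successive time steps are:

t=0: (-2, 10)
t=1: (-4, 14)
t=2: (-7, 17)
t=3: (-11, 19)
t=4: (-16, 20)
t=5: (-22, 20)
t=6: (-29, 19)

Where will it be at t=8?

Taking differences between consecutive positions: (-2, +4), (-3, +3), (-4, +2), (-5, +1), (-6, +0), (-7, -1). These grow by (-1, -1) each step.
step 7: (-29, 19) + (-8, -2) → (-37, 17)
step 8: (-37, 17) + (-9, -3) → (-46, 14)

(-46, 14)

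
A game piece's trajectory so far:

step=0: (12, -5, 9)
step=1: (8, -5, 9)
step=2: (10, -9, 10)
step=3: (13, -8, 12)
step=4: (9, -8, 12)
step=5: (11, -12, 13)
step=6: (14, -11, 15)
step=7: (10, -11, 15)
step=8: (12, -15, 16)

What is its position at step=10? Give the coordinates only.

(11, -14, 18)

Step-to-step displacements: (-4, +0, +0), (+2, -4, +1), (+3, +1, +2), (-4, +0, +0), (+2, -4, +1), (+3, +1, +2), (-4, +0, +0), (+2, -4, +1) — a repeating cycle of length 3.
step 9: apply (+3, +1, +2) → (15, -14, 18)
step 10: apply (-4, +0, +0) → (11, -14, 18)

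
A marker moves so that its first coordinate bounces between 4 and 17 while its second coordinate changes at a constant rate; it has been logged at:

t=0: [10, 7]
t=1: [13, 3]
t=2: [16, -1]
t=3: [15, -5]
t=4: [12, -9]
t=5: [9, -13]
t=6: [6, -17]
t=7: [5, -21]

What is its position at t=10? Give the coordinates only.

[14, -33]

The first coordinate travels 3 per step and bounces off the walls at 4 and 17.
  step 8: 5 → 8
  step 9: 8 → 11
  step 10: 11 → 14
The second coordinate changes by -4 each step: at step 10 it is -33.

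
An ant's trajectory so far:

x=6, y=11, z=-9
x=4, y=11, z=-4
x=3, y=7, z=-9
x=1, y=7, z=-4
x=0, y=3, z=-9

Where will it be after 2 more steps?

x=-3, y=-1, z=-9

Differencing gives (-2, +0, +5), (-1, -4, -5), (-2, +0, +5), (-1, -4, -5). This is the pattern (-2, +0, +5), (-1, -4, -5) repeated.
step 5: apply (-2, +0, +5) → x=-2, y=3, z=-4
step 6: apply (-1, -4, -5) → x=-3, y=-1, z=-9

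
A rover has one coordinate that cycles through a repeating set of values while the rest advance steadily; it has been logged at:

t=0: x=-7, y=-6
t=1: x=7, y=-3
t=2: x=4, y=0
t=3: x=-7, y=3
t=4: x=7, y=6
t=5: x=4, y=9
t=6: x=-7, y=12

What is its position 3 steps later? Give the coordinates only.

X: cycles through -7, 7, 4 every 3 steps. Step 9 lands at position 0 of the cycle → -7.
Y: linear, +3 per step → 21 at step 9.

x=-7, y=21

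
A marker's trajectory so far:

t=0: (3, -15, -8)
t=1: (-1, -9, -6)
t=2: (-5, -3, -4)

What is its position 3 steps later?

Constant displacement of (-4, +6, +2) per step.
step 3: (-5, -3, -4) + (-4, +6, +2) → (-9, 3, -2)
step 4: (-9, 3, -2) + (-4, +6, +2) → (-13, 9, 0)
step 5: (-13, 9, 0) + (-4, +6, +2) → (-17, 15, 2)

(-17, 15, 2)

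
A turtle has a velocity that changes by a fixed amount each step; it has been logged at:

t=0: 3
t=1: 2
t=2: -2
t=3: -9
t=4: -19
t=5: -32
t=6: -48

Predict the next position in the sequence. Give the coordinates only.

-67

Taking differences between consecutive positions: -1, -4, -7, -10, -13, -16. These grow by -3 each step.
step 7: -48 − 19 → -67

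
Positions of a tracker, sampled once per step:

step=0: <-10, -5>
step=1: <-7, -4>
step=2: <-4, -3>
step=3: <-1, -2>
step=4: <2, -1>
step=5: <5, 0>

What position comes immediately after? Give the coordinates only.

Constant displacement of <+3, +1> per step.
step 6: <5, 0> + <+3, +1> → <8, 1>

<8, 1>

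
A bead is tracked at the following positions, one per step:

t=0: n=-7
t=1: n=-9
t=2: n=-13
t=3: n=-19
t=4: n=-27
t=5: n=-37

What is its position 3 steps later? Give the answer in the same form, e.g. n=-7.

Successive displacements: -2, -4, -6, -8, -10 — each changes by -2.
step 6: -37 − 12 → n=-49
step 7: -49 − 14 → n=-63
step 8: -63 − 16 → n=-79

n=-79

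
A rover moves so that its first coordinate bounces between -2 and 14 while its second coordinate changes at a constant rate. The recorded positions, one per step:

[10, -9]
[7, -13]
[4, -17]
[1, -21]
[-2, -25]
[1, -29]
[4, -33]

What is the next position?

[7, -37]

The first coordinate travels 3 per step and bounces off the walls at -2 and 14.
  step 7: 4 → 7
The second coordinate changes by -4 each step: at step 7 it is -37.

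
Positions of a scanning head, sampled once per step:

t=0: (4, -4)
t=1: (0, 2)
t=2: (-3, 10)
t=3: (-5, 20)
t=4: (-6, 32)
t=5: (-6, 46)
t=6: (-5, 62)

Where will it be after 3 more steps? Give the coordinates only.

(4, 122)

Taking differences between consecutive positions: (-4, +6), (-3, +8), (-2, +10), (-1, +12), (+0, +14), (+1, +16). These grow by (+1, +2) each step.
step 7: (-5, 62) + (+2, +18) → (-3, 80)
step 8: (-3, 80) + (+3, +20) → (0, 100)
step 9: (0, 100) + (+4, +22) → (4, 122)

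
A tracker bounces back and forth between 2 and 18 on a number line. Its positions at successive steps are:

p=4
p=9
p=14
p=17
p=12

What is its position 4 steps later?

The value reflects between 2 and 18, moving 5 per step.
  step 5: 12 → 7
  step 6: 7 → 2
  step 7: 2 → 7
  step 8: 7 → 12

p=12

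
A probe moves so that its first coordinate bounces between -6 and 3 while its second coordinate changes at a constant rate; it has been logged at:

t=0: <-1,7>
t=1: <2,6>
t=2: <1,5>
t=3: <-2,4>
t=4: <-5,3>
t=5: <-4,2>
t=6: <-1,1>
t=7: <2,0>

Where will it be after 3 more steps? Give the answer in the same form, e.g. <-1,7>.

<-5,-3>

The first coordinate reflects between -6 and 3, moving 3 per step.
  step 8: 2 → 1
  step 9: 1 → -2
  step 10: -2 → -5
The second coordinate changes by -1 each step: at step 10 it is -3.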